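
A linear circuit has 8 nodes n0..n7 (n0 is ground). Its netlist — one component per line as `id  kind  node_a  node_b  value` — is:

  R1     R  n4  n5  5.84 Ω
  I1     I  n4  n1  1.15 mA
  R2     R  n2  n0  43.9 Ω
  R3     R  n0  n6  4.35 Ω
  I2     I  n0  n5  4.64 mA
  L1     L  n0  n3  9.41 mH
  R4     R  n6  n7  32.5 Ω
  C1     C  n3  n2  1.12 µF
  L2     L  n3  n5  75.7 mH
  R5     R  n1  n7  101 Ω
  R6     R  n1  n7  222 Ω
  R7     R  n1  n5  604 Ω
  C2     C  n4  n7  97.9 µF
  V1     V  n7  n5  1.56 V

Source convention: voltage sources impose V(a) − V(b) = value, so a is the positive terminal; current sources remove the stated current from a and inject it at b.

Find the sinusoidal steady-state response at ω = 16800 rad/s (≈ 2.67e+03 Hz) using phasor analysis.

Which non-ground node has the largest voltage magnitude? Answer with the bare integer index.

5

MNA unknowns: 7 node voltages V₁..V_7 plus 1 source current (V1)
R1: Y=0.1712+0.000j on G[4,5]
I1: z[4]−=0.00115, z[1]+=0.00115
R2: Y=0.02278+0.000j on G[2,0]
R3: Y=0.2299+0.000j on G[0,6]
I2: z[0]−=0.00464, z[5]+=0.00464
L1: Y=0.000-0.006326j on G[0,3]
R4: Y=0.03077+0.000j on G[6,7]
C1: Y=0.000+0.01882j on G[3,2]
L2: Y=0.000-0.0007863j on G[3,5]
R5: Y=0.009901+0.000j on G[1,7]
R6: Y=0.004505+0.000j on G[1,7]
R7: Y=0.001656+0.000j on G[1,5]
C2: Y=0.000+1.645j on G[4,7]
V1: row V7−V5=1.56, i_V1 at 7,5
solve → V1=0.08587-0.04130j, V2=-0.03264+0.06047j, V3=0.04056+0.09999j, V4=0.1583+0.1201j, V5=-1.385-0.04130j, V6=0.02067-0.004876j, V7=0.1751-0.04130j
aux → i_V1=-0.2714-0.02651j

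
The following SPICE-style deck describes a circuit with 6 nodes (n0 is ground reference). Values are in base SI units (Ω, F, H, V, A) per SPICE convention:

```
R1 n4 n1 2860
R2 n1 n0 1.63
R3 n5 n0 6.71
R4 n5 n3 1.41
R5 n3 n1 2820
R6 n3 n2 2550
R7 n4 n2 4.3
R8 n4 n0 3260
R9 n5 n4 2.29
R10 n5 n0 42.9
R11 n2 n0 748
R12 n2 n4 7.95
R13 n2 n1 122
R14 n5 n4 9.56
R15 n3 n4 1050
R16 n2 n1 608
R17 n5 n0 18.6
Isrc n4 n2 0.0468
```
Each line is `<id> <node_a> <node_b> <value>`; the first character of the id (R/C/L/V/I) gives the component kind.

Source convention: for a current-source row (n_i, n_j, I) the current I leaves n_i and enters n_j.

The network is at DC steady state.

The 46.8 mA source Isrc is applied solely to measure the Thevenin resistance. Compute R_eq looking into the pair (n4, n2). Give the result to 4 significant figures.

R_eq = 2.710 Ω

MNA unknowns: 5 node voltages V₁..V_5
R1: Y=0.0003497 on G[4,1]
R2: Y=0.6135 on G[1,0]
R3: Y=0.1490 on G[5,0]
R4: Y=0.7092 on G[5,3]
R5: Y=0.0003546 on G[3,1]
R6: Y=0.0003922 on G[3,2]
R7: Y=0.2326 on G[4,2]
R8: Y=0.0003067 on G[4,0]
R9: Y=0.4367 on G[5,4]
R10: Y=0.02331 on G[5,0]
R11: Y=0.001337 on G[2,0]
R12: Y=0.1258 on G[2,4]
R13: Y=0.008197 on G[2,1]
R14: Y=0.1046 on G[5,4]
R15: Y=0.0009524 on G[3,4]
R16: Y=0.001645 on G[2,1]
R17: Y=0.05376 on G[5,0]
Isrc: z[4]−=0.0468, z[2]+=0.0468
solve → V1=0.001862, V2=0.1186, V3=-0.005674, V4=-0.008232, V5=-0.005743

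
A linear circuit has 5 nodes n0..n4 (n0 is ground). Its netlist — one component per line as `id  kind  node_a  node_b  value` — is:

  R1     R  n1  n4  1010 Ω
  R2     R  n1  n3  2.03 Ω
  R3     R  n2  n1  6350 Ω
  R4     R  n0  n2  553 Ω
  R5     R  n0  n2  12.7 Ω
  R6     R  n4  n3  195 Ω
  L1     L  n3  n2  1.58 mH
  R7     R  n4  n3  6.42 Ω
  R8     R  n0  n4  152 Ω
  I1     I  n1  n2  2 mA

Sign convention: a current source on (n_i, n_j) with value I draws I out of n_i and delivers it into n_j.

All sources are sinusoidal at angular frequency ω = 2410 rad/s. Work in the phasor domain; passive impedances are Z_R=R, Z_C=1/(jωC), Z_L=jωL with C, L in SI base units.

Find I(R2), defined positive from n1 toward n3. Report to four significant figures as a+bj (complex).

Element admittances at ω=2410 rad/s:
  Y(R1) = 0.0009901+0.000j S between n1,n4
  Y(R2) = 0.4926+0.000j S between n1,n3
  Y(R3) = 0.0001575+0.000j S between n2,n1
  Y(R4) = 0.001808+0.000j S between n0,n2
  Y(R5) = 0.07874+0.000j S between n0,n2
  Y(R6) = 0.005128+0.000j S between n4,n3
  Y(L1) = 0.000-0.2626j S between n3,n2
  Y(R7) = 0.1558+0.000j S between n4,n3
  Y(R8) = 0.006579+0.000j S between n0,n4
  I1: injects 0.002 A into n2 (from n1)
Assemble and solve the 4×4 MNA system:
  V(n1)=-0.004210-0.007052j  V(n2)=1.449e-05+0.0005537j  V(n3)=-0.0001599-0.007055j  V(n4)=-0.0001775-0.006779j

-0.001995+1.468e-06j A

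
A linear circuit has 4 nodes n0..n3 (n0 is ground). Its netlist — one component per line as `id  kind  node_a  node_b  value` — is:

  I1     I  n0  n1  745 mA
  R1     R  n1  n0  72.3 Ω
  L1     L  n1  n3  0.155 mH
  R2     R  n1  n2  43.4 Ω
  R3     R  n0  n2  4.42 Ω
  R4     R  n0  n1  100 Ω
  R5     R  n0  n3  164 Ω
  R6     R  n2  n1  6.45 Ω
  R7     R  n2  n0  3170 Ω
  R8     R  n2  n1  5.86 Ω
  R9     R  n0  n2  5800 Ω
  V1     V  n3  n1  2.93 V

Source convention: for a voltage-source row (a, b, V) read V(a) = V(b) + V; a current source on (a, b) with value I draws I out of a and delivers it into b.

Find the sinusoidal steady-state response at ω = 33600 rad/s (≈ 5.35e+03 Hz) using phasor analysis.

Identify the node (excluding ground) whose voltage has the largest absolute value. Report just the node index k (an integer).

Element admittances at ω=33600 rad/s:
  I1: injects 0.745 A into n1 (from n0)
  Y(R1) = 0.01383+0.000j S between n1,n0
  Y(L1) = 0.000-0.1920j S between n1,n3
  Y(R2) = 0.02304+0.000j S between n1,n2
  Y(R3) = 0.2262+0.000j S between n0,n2
  Y(R4) = 0.01000+0.000j S between n0,n1
  Y(R5) = 0.006098+0.000j S between n0,n3
  Y(R6) = 0.1550+0.000j S between n2,n1
  Y(R7) = 0.0003155+0.000j S between n2,n0
  Y(R8) = 0.1706+0.000j S between n2,n1
  Y(R9) = 0.0001724+0.000j S between n0,n2
  V1: constraint V(n3)−V(n1) = 2.93
Assemble and solve the 4×4 MNA system:
  V(n1)=4.346+0.000j  V(n2)=2.633+0.000j  V(n3)=7.276+0.000j
  i(V1)=-0.04436+0.5626j

3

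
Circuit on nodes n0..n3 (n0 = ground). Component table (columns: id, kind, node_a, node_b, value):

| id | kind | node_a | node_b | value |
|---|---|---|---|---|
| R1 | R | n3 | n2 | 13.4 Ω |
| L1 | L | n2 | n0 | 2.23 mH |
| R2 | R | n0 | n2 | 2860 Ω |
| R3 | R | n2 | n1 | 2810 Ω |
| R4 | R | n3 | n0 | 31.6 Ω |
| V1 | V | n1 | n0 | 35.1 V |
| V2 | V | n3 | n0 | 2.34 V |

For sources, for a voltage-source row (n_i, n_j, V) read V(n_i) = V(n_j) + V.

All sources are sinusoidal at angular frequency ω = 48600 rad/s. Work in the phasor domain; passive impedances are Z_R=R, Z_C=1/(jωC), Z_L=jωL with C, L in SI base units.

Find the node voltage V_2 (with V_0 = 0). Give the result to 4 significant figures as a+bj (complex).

2.447+0.2997j V

Element admittances at ω=48600 rad/s:
  Y(R1) = 0.07463+0.000j S between n3,n2
  Y(L1) = 0.000-0.009227j S between n2,n0
  Y(R2) = 0.0003497+0.000j S between n0,n2
  Y(R3) = 0.0003559+0.000j S between n2,n1
  Y(R4) = 0.03165+0.000j S between n3,n0
  V1: constraint V(n1)−V(n0) = 35.1
  V2: constraint V(n3)−V(n0) = 2.34
Assemble and solve the 5×5 MNA system:
  V(n1)=35.10+0.000j  V(n2)=2.447+0.2997j  V(n3)=2.340+0.000j
  i(V1)=-0.01162+0.0001067j  i(V2)=-0.06605+0.02237j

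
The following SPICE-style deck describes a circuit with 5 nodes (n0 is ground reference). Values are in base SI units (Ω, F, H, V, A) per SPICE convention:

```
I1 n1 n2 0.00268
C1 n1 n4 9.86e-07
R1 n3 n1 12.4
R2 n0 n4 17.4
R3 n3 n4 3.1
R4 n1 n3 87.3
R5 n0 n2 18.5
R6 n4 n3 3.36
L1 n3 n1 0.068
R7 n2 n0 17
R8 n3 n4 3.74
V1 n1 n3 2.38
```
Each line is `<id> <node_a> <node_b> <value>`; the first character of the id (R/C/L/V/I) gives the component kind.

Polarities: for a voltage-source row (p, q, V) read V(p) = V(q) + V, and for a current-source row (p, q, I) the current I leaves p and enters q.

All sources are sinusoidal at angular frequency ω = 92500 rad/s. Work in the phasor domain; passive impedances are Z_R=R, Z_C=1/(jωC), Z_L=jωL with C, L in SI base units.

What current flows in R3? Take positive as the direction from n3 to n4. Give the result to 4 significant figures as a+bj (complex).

-0.008986-0.07797j A

MNA unknowns: 4 node voltages V₁..V_4 plus 1 source current (V1)
I1: z[1]−=0.00268, z[2]+=0.00268
C1: Y=0.000+0.09120j on G[1,4]
R1: Y=0.08065+0.000j on G[3,1]
R2: Y=0.05747+0.000j on G[0,4]
R3: Y=0.3226+0.000j on G[3,4]
R4: Y=0.01145+0.000j on G[1,3]
R5: Y=0.05405+0.000j on G[0,2]
R6: Y=0.2976+0.000j on G[4,3]
L1: Y=0.000-0.0001590j on G[3,1]
R7: Y=0.05882+0.000j on G[2,0]
R8: Y=0.2674+0.000j on G[3,4]
V1: row V1−V3=2.38, i_V1 at 1,3
solve → V1=2.306-0.2417j, V2=0.02374+0.000j, V3=-0.07449-0.2417j, V4=-0.04663+0.000j
aux → i_V1=-0.2439-0.2141j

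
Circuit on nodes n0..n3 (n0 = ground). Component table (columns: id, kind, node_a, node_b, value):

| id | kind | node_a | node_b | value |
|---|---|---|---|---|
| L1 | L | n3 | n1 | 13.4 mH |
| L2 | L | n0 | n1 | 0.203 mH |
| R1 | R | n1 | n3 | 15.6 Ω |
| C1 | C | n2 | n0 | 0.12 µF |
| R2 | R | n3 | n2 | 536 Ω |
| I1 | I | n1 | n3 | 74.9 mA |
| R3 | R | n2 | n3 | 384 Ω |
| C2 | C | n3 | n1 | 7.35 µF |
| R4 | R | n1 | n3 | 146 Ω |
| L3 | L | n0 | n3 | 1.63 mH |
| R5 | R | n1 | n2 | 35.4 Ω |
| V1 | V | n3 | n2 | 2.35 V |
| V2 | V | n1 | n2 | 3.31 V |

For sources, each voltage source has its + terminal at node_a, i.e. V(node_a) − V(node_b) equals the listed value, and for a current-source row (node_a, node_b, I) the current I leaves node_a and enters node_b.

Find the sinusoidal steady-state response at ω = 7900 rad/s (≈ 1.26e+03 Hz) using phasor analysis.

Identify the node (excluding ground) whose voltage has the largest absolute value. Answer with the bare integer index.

2

MNA unknowns: 3 node voltages V₁..V_3 plus 2 source currents (V1, V2)
L1: Y=0.000-0.009446j on G[3,1]
L2: Y=0.000-0.6236j on G[0,1]
R1: Y=0.06410+0.000j on G[1,3]
C1: Y=0.000+0.0009480j on G[2,0]
R2: Y=0.001866+0.000j on G[3,2]
I1: z[1]−=0.0749, z[3]+=0.0749
R3: Y=0.002604+0.000j on G[2,3]
C2: Y=0.000+0.05806j on G[3,1]
R4: Y=0.006849+0.000j on G[1,3]
L3: Y=0.000-0.07766j on G[0,3]
R5: Y=0.02825+0.000j on G[1,2]
V1: row V3−V2=2.35, i_V1 at 3,2
V2: row V1−V2=3.31, i_V2 at 1,2
solve → V1=0.1020+0.000j, V2=-3.208+0.000j, V3=-0.8580+0.000j
aux → i_V1=0.1325-0.01996j, i_V2=-0.2365+0.01692j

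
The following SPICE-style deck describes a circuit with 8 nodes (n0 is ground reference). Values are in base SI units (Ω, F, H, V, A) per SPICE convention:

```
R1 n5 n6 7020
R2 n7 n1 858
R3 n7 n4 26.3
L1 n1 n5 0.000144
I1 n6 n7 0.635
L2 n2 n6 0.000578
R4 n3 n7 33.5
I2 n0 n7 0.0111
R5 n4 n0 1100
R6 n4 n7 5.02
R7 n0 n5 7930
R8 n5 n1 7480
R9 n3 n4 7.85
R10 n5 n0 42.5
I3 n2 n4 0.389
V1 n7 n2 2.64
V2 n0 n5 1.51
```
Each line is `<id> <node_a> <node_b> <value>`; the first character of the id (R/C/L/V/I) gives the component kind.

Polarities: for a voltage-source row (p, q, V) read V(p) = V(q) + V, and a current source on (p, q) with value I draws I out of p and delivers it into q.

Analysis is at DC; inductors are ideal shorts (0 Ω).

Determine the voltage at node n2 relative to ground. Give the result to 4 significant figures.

1.043 V

Element admittances at DC:
  Y(R1) = 0.0001425 S between n5,n6
  Y(R2) = 0.001166 S between n7,n1
  Y(R3) = 0.03802 S between n7,n4
  L1: short n1↔n5 (DC inductor)
  I1: injects 0.635 A into n7 (from n6)
  L2: short n2↔n6 (DC inductor)
  Y(R4) = 0.02985 S between n3,n7
  I2: injects 0.0111 A into n7 (from n0)
  Y(R5) = 0.0009091 S between n4,n0
  Y(R6) = 0.1992 S between n4,n7
  Y(R7) = 0.0001261 S between n0,n5
  Y(R8) = 0.0001337 S between n5,n1
  Y(R9) = 0.1274 S between n3,n4
  Y(R10) = 0.02353 S between n5,n0
  I3: injects 0.389 A into n4 (from n2)
  V1: constraint V(n7)−V(n2) = 2.64
  V2: constraint V(n0)−V(n5) = 1.51
Assemble and solve the 11×11 MNA system:
  V(n1)=-1.510  V(n2)=1.043  V(n3)=4.874  V(n4)=5.153  V(n5)=-1.510  V(n6)=1.043  V(n7)=3.683
  i(L1)=0.006052  i(L2)=0.6354  i(V1)=1.024  i(V2)=-0.04214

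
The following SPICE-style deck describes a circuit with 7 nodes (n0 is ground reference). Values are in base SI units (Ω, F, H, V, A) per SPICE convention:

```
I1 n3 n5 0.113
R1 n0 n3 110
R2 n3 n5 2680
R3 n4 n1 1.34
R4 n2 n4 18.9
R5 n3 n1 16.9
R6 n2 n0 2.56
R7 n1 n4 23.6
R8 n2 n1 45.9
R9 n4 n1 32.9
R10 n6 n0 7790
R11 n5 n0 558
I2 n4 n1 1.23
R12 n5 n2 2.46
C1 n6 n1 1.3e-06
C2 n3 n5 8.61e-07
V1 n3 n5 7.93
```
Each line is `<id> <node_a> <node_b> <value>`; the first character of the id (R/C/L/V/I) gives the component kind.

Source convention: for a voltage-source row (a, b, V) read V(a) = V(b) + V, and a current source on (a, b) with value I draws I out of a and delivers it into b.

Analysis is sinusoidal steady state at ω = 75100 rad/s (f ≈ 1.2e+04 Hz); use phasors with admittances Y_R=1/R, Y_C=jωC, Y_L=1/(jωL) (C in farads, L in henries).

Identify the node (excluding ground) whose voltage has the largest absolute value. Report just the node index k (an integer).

Apply KCL at each of the 6 non-ground nodes and solve the resulting linear system.
Node n1: branches {R3, R5, R7, R8, R9, I2, C1} → V_1 = 3.700-6.579e-06j
Node n2: branches {R4, R6, R8, R12} → V_2 = -0.1630-1.537e-06j
Node n3: branches {I1, R1, R2, R5, C2, V1} → V_3 = 7.114-2.128e-06j
Node n4: branches {R3, R4, R7, R9, I2} → V_4 = 2.055-6.273e-06j
Node n5: branches {I1, R2, R11, R12, C2, V1} → V_5 = -0.8155-2.128e-06j
Node n6: branches {R10, C1} → V_6 = 3.700+0.004859j
Source currents: i(V1)=-0.3827-0.5128j

3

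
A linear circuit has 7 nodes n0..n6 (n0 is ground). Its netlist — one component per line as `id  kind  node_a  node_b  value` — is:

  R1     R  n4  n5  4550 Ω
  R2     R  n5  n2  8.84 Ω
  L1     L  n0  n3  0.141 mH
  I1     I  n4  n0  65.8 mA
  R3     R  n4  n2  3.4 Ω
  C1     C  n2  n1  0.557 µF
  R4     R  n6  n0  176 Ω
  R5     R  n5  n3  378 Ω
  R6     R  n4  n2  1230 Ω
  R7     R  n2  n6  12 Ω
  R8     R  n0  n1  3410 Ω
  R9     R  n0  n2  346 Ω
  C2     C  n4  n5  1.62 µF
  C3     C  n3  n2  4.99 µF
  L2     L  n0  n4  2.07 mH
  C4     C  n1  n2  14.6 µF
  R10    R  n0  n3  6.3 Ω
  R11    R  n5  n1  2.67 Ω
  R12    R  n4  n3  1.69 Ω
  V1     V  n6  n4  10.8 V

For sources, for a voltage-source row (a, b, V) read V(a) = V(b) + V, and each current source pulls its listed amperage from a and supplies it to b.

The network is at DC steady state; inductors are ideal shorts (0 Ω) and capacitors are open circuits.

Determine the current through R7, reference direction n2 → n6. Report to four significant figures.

-0.7048 A

MNA unknowns: 6 node voltages V₁..V_6 plus 3 source currents (L1, L2, V1)
R1: Y=0.0002198 on G[4,5]
R2: Y=0.1131 on G[5,2]
L1: row V0−V3=0, i_L1 at 0,3
I1: z[4]−=0.0658, z[0]+=0.0658
R3: Y=0.2941 on G[4,2]
C1: Y=0.000 on G[2,1]
R4: Y=0.005682 on G[6,0]
R5: Y=0.002646 on G[5,3]
R6: Y=0.0008130 on G[4,2]
R7: Y=0.08333 on G[2,6]
R8: Y=0.0002933 on G[0,1]
R9: Y=0.002890 on G[0,2]
C2: Y=0.000 on G[4,5]
C3: Y=0.000 on G[3,2]
L2: row V0−V4=0, i_L2 at 0,4
C4: Y=0.000 on G[1,2]
R10: Y=0.1587 on G[0,3]
R11: Y=0.3745 on G[5,1]
R12: Y=0.5917 on G[4,3]
V1: row V6−V4=10.8, i_V1 at 6,4
solve → V1=2.277, V2=2.342, V3=0.000, V4=0.000, V5=2.279, V6=10.80
aux → i_L1=-0.006028, i_L2=0.1406, i_V1=-0.7662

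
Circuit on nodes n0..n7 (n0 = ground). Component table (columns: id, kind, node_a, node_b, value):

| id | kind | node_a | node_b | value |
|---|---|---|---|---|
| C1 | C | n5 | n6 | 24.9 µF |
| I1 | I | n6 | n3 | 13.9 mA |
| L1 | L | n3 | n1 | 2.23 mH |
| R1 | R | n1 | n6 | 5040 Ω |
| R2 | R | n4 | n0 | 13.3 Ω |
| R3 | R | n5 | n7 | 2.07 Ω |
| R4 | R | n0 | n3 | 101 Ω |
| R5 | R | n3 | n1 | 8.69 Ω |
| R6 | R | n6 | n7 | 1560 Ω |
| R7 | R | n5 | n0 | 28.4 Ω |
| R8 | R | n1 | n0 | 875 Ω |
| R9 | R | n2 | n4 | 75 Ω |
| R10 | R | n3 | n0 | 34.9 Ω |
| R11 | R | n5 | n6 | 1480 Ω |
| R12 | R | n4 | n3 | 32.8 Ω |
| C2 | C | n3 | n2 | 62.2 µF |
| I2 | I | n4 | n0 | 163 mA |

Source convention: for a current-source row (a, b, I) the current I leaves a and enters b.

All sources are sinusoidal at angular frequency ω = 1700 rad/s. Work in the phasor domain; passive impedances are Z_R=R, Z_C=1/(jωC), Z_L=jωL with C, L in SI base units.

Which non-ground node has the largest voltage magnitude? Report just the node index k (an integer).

4

Apply KCL at each of the 7 non-ground nodes and solve the resulting linear system.
Node n1: branches {L1, R1, R5, R8} → V_1 = -0.6812-0.01092j
Node n2: branches {R9, C2} → V_2 = -0.6942+0.1033j
Node n3: branches {I1, L1, R4, R5, R10, R12, C2} → V_3 = -0.6821-0.01368j
Node n4: branches {R2, R9, R12, I2} → V_4 = -1.622+0.008073j
Node n5: branches {C1, R3, R7, R11} → V_5 = -0.3963-0.001906j
Node n6: branches {C1, I1, R1, R6, R11} → V_6 = -0.4081+0.3274j
Node n7: branches {R3, R6} → V_7 = -0.3963-0.001470j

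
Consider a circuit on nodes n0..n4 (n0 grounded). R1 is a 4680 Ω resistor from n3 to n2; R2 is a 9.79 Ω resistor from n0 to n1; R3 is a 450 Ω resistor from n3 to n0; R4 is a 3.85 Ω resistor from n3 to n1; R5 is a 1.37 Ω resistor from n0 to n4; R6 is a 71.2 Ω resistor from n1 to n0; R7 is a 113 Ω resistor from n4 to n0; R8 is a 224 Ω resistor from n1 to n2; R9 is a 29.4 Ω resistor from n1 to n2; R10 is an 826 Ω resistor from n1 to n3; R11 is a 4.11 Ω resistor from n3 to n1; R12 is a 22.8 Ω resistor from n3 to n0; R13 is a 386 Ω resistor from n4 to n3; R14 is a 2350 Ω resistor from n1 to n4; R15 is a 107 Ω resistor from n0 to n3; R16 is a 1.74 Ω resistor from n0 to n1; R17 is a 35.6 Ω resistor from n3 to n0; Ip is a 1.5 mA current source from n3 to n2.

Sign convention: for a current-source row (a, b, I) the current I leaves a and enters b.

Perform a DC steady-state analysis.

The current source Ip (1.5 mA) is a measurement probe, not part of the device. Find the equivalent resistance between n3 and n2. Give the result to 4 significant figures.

Element admittances at DC:
  Y(R1) = 0.0002137 S between n3,n2
  Y(R2) = 0.1021 S between n0,n1
  Y(R3) = 0.002222 S between n3,n0
  Y(R4) = 0.2597 S between n3,n1
  Y(R5) = 0.7299 S between n0,n4
  Y(R6) = 0.01404 S between n1,n0
  Y(R7) = 0.008850 S between n4,n0
  Y(R8) = 0.004464 S between n1,n2
  Y(R9) = 0.03401 S between n1,n2
  Y(R10) = 0.001211 S between n1,n3
  Y(R11) = 0.2433 S between n3,n1
  Y(R12) = 0.04386 S between n3,n0
  Y(R13) = 0.002591 S between n4,n3
  Y(R14) = 0.0004255 S between n1,n4
  Y(R15) = 0.009346 S between n0,n3
  Y(R16) = 0.5747 S between n0,n1
  Y(R17) = 0.02809 S between n3,n0
  Ip: injects 0.0015 A into n2 (from n3)
Assemble and solve the 4×4 MNA system:
  V(n1)=0.0002843  V(n2)=0.03904  V(n3)=-0.002283  V(n4)=-7.810e-06

R_eq = 27.55 Ω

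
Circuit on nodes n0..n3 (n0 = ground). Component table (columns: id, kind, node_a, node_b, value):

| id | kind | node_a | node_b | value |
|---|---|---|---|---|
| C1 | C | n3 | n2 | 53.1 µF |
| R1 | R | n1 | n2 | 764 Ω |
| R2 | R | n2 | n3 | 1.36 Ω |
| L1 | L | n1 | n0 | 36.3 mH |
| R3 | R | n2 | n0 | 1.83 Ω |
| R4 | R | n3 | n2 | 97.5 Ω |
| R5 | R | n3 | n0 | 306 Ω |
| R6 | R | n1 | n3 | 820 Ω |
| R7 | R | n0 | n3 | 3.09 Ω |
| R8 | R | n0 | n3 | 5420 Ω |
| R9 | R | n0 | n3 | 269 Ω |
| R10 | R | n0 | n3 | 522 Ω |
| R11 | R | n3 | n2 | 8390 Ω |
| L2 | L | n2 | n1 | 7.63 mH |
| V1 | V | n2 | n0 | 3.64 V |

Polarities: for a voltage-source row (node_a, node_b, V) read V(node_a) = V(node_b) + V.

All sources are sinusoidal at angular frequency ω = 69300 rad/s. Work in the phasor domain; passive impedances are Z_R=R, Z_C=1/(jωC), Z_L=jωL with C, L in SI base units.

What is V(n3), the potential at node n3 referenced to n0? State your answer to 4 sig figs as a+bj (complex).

3.551+0.3032j V

Element admittances at ω=69300 rad/s:
  Y(C1) = 0.000+3.680j S between n3,n2
  Y(R1) = 0.001309+0.000j S between n1,n2
  Y(R2) = 0.7353+0.000j S between n2,n3
  Y(L1) = 0.000-0.0003975j S between n1,n0
  Y(R3) = 0.5464+0.000j S between n2,n0
  Y(R4) = 0.01026+0.000j S between n3,n2
  Y(R5) = 0.003268+0.000j S between n3,n0
  Y(R6) = 0.001220+0.000j S between n1,n3
  Y(R7) = 0.3236+0.000j S between n0,n3
  Y(R8) = 0.0001845+0.000j S between n0,n3
  Y(R9) = 0.003717+0.000j S between n0,n3
  Y(R10) = 0.001916+0.000j S between n0,n3
  Y(R11) = 0.0001192+0.000j S between n3,n2
  Y(L2) = 0.000-0.001891j S between n2,n1
  V1: constraint V(n2)−V(n0) = 3.64
Assemble and solve the 4×4 MNA system:
  V(n1)=3.259+0.3736j  V(n2)=3.640+0.000j  V(n3)=3.551+0.3032j
  i(V1)=-3.171-0.09957j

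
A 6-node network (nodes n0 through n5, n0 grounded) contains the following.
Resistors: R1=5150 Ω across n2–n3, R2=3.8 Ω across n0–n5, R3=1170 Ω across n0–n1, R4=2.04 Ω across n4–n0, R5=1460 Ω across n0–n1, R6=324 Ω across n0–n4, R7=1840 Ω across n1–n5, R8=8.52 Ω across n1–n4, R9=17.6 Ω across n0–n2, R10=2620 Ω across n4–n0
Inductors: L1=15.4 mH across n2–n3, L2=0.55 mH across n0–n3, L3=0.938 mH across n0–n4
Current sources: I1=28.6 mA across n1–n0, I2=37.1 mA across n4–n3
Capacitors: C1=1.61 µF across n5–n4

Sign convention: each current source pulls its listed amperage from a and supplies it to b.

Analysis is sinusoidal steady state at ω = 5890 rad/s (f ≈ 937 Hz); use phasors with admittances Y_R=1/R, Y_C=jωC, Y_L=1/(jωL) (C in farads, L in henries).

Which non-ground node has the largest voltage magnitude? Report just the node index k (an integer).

1

MNA unknowns: 5 node voltages V₁..V_5
R1: Y=0.0001942+0.000j on G[2,3]
R2: Y=0.2632+0.000j on G[0,5]
L1: Y=0.000-0.01102j on G[2,3]
I1: z[1]−=0.0286, z[0]+=0.0286
R3: Y=0.0008547+0.000j on G[0,1]
R4: Y=0.4902+0.000j on G[4,0]
R5: Y=0.0006849+0.000j on G[0,1]
R6: Y=0.003086+0.000j on G[0,4]
C1: Y=0.000+0.009483j on G[5,4]
R7: Y=0.0005435+0.000j on G[1,5]
L2: Y=0.000-0.3087j on G[0,3]
L3: Y=0.000-0.1810j on G[0,4]
R8: Y=0.1174+0.000j on G[1,4]
R9: Y=0.05682+0.000j on G[0,2]
R10: Y=0.0003817+0.000j on G[4,0]
I2: z[4]−=0.0371, z[3]+=0.0371
solve → V1=-0.3548-0.03992j, V2=0.02162+0.004419j, V3=0.0008134+0.1162j, V4=-0.1174-0.04061j, V5=0.0005738-0.004325j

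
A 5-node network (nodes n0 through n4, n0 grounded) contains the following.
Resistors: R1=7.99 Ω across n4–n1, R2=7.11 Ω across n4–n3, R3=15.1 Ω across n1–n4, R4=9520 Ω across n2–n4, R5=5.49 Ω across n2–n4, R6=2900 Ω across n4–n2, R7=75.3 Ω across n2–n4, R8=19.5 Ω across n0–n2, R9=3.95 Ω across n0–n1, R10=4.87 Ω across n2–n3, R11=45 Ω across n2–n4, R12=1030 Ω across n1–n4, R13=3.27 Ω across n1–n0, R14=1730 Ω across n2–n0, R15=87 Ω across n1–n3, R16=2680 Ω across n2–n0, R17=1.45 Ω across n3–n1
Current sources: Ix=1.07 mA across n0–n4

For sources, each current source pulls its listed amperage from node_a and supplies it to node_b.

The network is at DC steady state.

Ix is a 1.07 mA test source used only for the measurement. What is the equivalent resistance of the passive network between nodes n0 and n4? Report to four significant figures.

R_eq = 3.961 Ω

MNA unknowns: 4 node voltages V₁..V_4
R1: Y=0.1252 on G[4,1]
R2: Y=0.1406 on G[4,3]
R3: Y=0.06623 on G[1,4]
R4: Y=0.0001050 on G[2,4]
R5: Y=0.1821 on G[2,4]
R6: Y=0.0003448 on G[4,2]
R7: Y=0.01328 on G[2,4]
R8: Y=0.05128 on G[0,2]
R9: Y=0.2532 on G[0,1]
R10: Y=0.2053 on G[2,3]
R11: Y=0.02222 on G[2,4]
R12: Y=0.0009709 on G[1,4]
R13: Y=0.3058 on G[1,0]
R14: Y=0.0005780 on G[2,0]
R15: Y=0.01149 on G[1,3]
R16: Y=0.0003731 on G[2,0]
R17: Y=0.6897 on G[3,1]
Ix: z[0]−=0.00107, z[4]+=0.00107
solve → V1=0.001642, V2=0.002910, V3=0.002240, V4=0.004238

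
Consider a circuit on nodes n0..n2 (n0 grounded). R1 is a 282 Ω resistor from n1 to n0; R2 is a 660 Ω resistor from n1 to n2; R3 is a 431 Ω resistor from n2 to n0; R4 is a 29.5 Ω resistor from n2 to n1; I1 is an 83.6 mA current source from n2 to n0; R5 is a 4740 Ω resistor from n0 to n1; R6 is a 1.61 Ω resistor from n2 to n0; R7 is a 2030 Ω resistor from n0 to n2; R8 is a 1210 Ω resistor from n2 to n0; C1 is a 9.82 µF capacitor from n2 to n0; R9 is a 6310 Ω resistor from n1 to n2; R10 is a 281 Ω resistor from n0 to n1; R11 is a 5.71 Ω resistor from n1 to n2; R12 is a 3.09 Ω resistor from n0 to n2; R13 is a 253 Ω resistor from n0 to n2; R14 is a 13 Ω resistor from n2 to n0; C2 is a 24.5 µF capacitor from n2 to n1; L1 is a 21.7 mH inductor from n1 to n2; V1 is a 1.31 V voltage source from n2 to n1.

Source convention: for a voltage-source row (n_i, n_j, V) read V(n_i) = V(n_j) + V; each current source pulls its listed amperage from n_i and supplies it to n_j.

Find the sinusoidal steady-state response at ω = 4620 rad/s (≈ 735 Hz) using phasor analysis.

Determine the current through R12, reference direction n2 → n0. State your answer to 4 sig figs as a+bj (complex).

-0.02306+0.001009j A

Element admittances at ω=4620 rad/s:
  Y(R1) = 0.003546+0.000j S between n1,n0
  Y(R2) = 0.001515+0.000j S between n1,n2
  Y(R3) = 0.002320+0.000j S between n2,n0
  Y(R4) = 0.03390+0.000j S between n2,n1
  I1: injects 0.0836 A into n0 (from n2)
  Y(R5) = 0.0002110+0.000j S between n0,n1
  Y(R6) = 0.6211+0.000j S between n2,n0
  Y(R7) = 0.0004926+0.000j S between n0,n2
  Y(R8) = 0.0008264+0.000j S between n2,n0
  Y(C1) = 0.000+0.04537j S between n2,n0
  Y(R9) = 0.0001585+0.000j S between n1,n2
  Y(R10) = 0.003559+0.000j S between n0,n1
  Y(R11) = 0.1751+0.000j S between n1,n2
  Y(R12) = 0.3236+0.000j S between n0,n2
  Y(R13) = 0.003953+0.000j S between n0,n2
  Y(R14) = 0.07692+0.000j S between n2,n0
  Y(C2) = 0.000+0.1132j S between n2,n1
  Y(L1) = 0.000-0.009975j S between n1,n2
  V1: constraint V(n2)−V(n1) = 1.31
Assemble and solve the 3×3 MNA system:
  V(n1)=-1.381+0.003119j  V(n2)=-0.07127+0.003119j
  i(V1)=-0.2861-0.1352j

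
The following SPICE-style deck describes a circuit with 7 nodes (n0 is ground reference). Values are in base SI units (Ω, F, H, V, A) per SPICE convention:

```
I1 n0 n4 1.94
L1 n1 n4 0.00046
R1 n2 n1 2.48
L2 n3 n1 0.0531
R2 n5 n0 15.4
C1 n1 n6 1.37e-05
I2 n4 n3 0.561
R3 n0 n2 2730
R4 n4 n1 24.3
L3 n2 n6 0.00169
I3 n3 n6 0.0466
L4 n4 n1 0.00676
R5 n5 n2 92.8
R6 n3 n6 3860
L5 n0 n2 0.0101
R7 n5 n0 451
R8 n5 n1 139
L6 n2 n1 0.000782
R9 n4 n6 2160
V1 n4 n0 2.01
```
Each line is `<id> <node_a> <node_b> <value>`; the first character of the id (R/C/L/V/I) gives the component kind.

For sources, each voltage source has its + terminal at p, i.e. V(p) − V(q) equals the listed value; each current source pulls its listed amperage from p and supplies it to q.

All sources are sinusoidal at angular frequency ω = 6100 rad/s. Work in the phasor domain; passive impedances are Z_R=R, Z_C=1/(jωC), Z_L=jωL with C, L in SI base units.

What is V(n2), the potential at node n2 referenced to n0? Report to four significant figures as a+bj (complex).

MNA unknowns: 6 node voltages V₁..V_6 plus 1 source current (V1)
I1: z[0]−=1.94, z[4]+=1.94
L1: Y=0.000-0.3564j on G[1,4]
R1: Y=0.4032+0.000j on G[2,1]
L2: Y=0.000-0.003087j on G[3,1]
R2: Y=0.06494+0.000j on G[5,0]
C1: Y=0.000+0.08357j on G[1,6]
I2: z[4]−=0.561, z[3]+=0.561
R3: Y=0.0003663+0.000j on G[0,2]
R4: Y=0.04115+0.000j on G[4,1]
L3: Y=0.000-0.09700j on G[2,6]
I3: z[3]−=0.0466, z[6]+=0.0466
L4: Y=0.000-0.02425j on G[4,1]
R5: Y=0.01078+0.000j on G[5,2]
R6: Y=0.0002591+0.000j on G[3,6]
L5: Y=0.000-0.01623j on G[0,2]
R7: Y=0.002217+0.000j on G[5,0]
R8: Y=0.007194+0.000j on G[5,1]
L6: Y=0.000-0.2096j on G[2,1]
R9: Y=0.0004630+0.000j on G[4,6]
V1: row V4−V0=2.01, i_V1 at 4,0
solve → V1=2.086+1.307j, V2=2.864+1.342j, V3=15.67+167.0j, V4=2.010+0.000j, V5=0.5388+0.2804j, V6=4.756+5.142j
aux → i_V1=1.881+0.02716j

2.864+1.342j V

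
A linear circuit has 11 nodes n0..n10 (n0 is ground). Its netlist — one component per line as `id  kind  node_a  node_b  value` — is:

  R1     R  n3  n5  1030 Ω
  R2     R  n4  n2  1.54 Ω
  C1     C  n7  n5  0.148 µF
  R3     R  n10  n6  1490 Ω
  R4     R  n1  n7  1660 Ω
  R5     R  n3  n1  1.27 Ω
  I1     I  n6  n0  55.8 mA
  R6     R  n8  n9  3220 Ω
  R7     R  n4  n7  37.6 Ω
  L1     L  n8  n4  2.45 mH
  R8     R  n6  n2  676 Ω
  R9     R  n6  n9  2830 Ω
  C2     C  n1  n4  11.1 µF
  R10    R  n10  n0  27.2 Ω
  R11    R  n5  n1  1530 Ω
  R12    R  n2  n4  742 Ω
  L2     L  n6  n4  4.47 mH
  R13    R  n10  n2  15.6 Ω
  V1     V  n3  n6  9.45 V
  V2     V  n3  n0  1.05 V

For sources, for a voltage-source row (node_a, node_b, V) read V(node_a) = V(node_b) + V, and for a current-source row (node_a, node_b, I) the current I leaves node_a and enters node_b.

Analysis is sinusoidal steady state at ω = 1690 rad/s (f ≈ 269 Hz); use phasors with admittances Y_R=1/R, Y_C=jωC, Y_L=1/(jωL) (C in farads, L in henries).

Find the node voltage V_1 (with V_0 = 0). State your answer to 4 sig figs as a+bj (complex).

0.9882-0.2500j V

Element admittances at ω=1690 rad/s:
  Y(R1) = 0.0009709+0.000j S between n3,n5
  Y(R2) = 0.6494+0.000j S between n4,n2
  Y(C1) = 0.000+0.0002501j S between n7,n5
  Y(R3) = 0.0006711+0.000j S between n10,n6
  Y(R4) = 0.0006024+0.000j S between n1,n7
  Y(R5) = 0.7874+0.000j S between n3,n1
  I1: injects 0.0558 A into n0 (from n6)
  Y(R6) = 0.0003106+0.000j S between n8,n9
  Y(R7) = 0.02660+0.000j S between n4,n7
  Y(L1) = 0.000-0.2415j S between n8,n4
  Y(R8) = 0.001479+0.000j S between n6,n2
  Y(R9) = 0.0003534+0.000j S between n6,n9
  Y(C2) = 0.000+0.01876j S between n1,n4
  Y(R10) = 0.03676+0.000j S between n10,n0
  Y(R11) = 0.0006536+0.000j S between n5,n1
  Y(R12) = 0.001348+0.000j S between n2,n4
  Y(L2) = 0.000-0.1324j S between n6,n4
  Y(R13) = 0.06410+0.000j S between n10,n2
  V1: constraint V(n3)−V(n6) = 9.45
  V2: constraint V(n3)−V(n0) = 1.05
Assemble and solve the 12×12 MNA system:
  V(n1)=0.9882-0.2500j  V(n2)=-9.201+1.924j  V(n3)=1.050+0.000j  V(n4)=-9.531+1.998j  V(n5)=0.4652-1.599j  V(n6)=-8.400+0.000j  V(n7)=-9.265+2.038j  V(n8)=-9.530+1.999j  V(n9)=-8.928+0.9351j  V(n10)=-5.864+1.215j
  i(V1)=-0.2090-0.1537j  i(V2)=0.1598-0.04466j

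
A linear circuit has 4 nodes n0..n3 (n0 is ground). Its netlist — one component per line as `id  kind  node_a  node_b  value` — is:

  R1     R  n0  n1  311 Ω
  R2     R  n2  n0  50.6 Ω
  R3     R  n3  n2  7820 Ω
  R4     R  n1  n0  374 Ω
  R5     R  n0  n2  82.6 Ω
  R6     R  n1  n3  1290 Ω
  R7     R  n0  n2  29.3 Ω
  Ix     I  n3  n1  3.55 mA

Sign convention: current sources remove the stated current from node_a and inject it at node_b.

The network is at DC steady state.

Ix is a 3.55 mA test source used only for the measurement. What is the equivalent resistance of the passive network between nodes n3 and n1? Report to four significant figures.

R_eq = 1111. Ω

MNA unknowns: 3 node voltages V₁..V_3
R1: Y=0.003215 on G[0,1]
R2: Y=0.01976 on G[2,0]
R3: Y=0.0001279 on G[3,2]
R4: Y=0.002674 on G[1,0]
R5: Y=0.01211 on G[0,2]
R6: Y=0.0007752 on G[1,3]
R7: Y=0.03413 on G[0,2]
Ix: z[3]−=0.00355, z[1]+=0.00355
solve → V1=0.08366, V2=-0.007465, V3=-3.860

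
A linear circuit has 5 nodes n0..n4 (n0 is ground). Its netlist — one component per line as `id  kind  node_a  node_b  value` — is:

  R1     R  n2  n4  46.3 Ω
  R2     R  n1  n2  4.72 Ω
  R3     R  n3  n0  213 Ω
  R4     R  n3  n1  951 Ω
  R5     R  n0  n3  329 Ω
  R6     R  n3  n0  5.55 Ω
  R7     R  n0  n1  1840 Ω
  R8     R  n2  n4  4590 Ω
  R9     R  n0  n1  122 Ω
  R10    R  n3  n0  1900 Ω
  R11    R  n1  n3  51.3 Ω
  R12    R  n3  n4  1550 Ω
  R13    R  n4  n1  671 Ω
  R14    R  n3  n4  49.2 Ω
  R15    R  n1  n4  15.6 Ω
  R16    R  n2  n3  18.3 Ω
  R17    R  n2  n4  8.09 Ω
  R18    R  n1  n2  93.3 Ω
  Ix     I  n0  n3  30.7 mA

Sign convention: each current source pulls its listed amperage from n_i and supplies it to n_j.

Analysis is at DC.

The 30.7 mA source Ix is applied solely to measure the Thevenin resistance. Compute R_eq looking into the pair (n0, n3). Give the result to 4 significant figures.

R_eq = 5.094 Ω

Apply KCL at each of the 4 non-ground nodes and solve the resulting linear system.
Node n1: branches {R2, R4, R7, R9, R11, R13, R15, R18} → V_1 = 0.1410
Node n2: branches {R1, R2, R8, R16, R17, R18} → V_2 = 0.1442
Node n3: branches {R3, R4, R5, R6, R10, R11, R12, R14, R16, Ix} → V_3 = 0.1564
Node n4: branches {R1, R8, R12, R13, R14, R15, R17} → V_4 = 0.1444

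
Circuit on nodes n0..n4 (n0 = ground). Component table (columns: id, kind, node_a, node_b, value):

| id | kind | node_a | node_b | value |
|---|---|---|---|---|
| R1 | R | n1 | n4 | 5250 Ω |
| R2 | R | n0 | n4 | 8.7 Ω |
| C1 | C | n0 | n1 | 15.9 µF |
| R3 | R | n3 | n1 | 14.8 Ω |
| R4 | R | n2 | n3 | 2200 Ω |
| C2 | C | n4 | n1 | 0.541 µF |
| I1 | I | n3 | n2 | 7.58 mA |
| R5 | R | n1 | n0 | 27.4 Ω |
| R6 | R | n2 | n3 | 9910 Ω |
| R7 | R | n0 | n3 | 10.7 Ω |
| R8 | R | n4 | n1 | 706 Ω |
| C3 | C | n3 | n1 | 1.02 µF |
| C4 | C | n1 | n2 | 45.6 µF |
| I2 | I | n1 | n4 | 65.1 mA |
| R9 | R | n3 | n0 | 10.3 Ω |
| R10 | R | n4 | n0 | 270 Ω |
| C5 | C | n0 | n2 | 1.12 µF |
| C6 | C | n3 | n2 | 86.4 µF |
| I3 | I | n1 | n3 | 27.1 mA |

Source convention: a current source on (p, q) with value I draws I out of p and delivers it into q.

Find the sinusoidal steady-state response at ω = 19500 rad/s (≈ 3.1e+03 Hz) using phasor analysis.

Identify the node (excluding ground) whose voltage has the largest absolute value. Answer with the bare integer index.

4

Element admittances at ω=19500 rad/s:
  Y(R1) = 0.0001905+0.000j S between n1,n4
  Y(R2) = 0.1149+0.000j S between n0,n4
  Y(C1) = 0.000+0.3100j S between n0,n1
  Y(R3) = 0.06757+0.000j S between n3,n1
  Y(R4) = 0.0004545+0.000j S between n2,n3
  Y(C2) = 0.000+0.01055j S between n4,n1
  I1: injects 0.00758 A into n2 (from n3)
  Y(R5) = 0.03650+0.000j S between n1,n0
  Y(R6) = 0.0001009+0.000j S between n2,n3
  Y(R7) = 0.09346+0.000j S between n0,n3
  Y(R8) = 0.001416+0.000j S between n4,n1
  Y(C3) = 0.000+0.01989j S between n3,n1
  Y(C4) = 0.000+0.8892j S between n1,n2
  I2: injects 0.0651 A into n4 (from n1)
  Y(R9) = 0.09709+0.000j S between n3,n0
  Y(R10) = 0.003704+0.000j S between n4,n0
  Y(C5) = 0.000+0.02184j S between n0,n2
  Y(C6) = 0.000+1.685j S between n3,n2
  I3: injects 0.0271 A into n3 (from n1)
Assemble and solve the 4×4 MNA system:
  V(n1)=-0.04620+0.1485j  V(n2)=-0.05727+0.1019j  V(n3)=-0.06384+0.08319j  V(n4)=0.5235-0.04799j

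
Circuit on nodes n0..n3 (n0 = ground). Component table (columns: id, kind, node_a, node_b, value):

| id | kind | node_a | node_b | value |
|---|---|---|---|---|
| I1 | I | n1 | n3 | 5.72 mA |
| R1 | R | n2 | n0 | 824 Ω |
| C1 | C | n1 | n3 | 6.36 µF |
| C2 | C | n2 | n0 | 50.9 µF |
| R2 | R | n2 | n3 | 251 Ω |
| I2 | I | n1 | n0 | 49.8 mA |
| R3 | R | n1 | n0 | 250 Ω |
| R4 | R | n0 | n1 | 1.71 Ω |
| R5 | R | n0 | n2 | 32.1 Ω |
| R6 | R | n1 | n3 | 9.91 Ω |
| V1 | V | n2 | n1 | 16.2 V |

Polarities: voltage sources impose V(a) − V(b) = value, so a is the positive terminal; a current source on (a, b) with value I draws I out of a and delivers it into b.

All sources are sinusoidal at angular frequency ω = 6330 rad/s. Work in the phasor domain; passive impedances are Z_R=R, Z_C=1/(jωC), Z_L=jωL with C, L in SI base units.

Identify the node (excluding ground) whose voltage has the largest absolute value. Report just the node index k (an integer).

Element admittances at ω=6330 rad/s:
  I1: injects 0.00572 A into n3 (from n1)
  Y(R1) = 0.001214+0.000j S between n2,n0
  Y(C1) = 0.000+0.04026j S between n1,n3
  Y(C2) = 0.000+0.3222j S between n2,n0
  Y(R2) = 0.003984+0.000j S between n2,n3
  I2: injects 0.0498 A into n0 (from n1)
  Y(R3) = 0.004000+0.000j S between n1,n0
  Y(R4) = 0.5848+0.000j S between n0,n1
  Y(R5) = 0.03115+0.000j S between n0,n2
  Y(R6) = 0.1009+0.000j S between n1,n3
  V1: constraint V(n2)−V(n1) = 16.2
Assemble and solve the 4×4 MNA system:
  V(n1)=-4.163-6.244j  V(n2)=12.04-6.244j  V(n3)=-3.579-6.468j
  i(V1)=-2.464-3.677j

2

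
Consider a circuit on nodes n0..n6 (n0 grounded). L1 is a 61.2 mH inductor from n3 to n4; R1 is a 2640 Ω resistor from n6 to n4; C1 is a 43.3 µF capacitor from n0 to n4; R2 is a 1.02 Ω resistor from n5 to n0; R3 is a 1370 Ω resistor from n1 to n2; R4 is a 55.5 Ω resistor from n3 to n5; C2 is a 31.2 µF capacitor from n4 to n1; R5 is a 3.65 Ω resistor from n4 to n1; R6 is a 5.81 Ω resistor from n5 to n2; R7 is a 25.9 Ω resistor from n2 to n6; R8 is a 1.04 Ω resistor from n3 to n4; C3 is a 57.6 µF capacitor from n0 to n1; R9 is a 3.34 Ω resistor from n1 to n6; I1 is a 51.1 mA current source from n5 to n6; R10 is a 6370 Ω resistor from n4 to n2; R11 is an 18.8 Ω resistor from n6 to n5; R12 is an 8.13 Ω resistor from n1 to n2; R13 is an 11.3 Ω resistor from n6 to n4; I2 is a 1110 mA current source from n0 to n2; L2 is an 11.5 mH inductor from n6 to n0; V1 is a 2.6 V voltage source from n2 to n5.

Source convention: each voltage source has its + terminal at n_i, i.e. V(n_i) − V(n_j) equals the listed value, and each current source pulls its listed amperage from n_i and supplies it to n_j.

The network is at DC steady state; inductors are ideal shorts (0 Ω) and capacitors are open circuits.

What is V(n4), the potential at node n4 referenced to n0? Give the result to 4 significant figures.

MNA unknowns: 6 node voltages V₁..V_6 plus 3 source currents (L1, L2, V1)
L1: row V3−V4=0, i_L1 at 3,4
R1: Y=0.0003788 on G[6,4]
C1: Y=0.000 on G[0,4]
R2: Y=0.9804 on G[5,0]
R3: Y=0.0007299 on G[1,2]
R4: Y=0.01802 on G[3,5]
C2: Y=0.000 on G[4,1]
R5: Y=0.2740 on G[4,1]
R6: Y=0.1721 on G[5,2]
R7: Y=0.03861 on G[2,6]
R8: Y=0.9615 on G[3,4]
C3: Y=0.000 on G[0,1]
R9: Y=0.2994 on G[1,6]
I1: z[5]−=0.0511, z[6]+=0.0511
R10: Y=0.0001570 on G[4,2]
R11: Y=0.05319 on G[6,5]
R12: Y=0.1230 on G[1,2]
R13: Y=0.08850 on G[6,4]
I2: z[0]−=1.11, z[2]+=1.11
L2: row V6−V0=0, i_L2 at 6,0
V1: row V2−V5=2.6, i_V1 at 2,5
solve → V1=0.8124, V2=3.216, V3=0.6146, V4=0.6146, V5=0.6162, V6=0.000
aux → i_L1=2.801e-05, i_L2=0.5059, i_V1=0.2405

0.6146 V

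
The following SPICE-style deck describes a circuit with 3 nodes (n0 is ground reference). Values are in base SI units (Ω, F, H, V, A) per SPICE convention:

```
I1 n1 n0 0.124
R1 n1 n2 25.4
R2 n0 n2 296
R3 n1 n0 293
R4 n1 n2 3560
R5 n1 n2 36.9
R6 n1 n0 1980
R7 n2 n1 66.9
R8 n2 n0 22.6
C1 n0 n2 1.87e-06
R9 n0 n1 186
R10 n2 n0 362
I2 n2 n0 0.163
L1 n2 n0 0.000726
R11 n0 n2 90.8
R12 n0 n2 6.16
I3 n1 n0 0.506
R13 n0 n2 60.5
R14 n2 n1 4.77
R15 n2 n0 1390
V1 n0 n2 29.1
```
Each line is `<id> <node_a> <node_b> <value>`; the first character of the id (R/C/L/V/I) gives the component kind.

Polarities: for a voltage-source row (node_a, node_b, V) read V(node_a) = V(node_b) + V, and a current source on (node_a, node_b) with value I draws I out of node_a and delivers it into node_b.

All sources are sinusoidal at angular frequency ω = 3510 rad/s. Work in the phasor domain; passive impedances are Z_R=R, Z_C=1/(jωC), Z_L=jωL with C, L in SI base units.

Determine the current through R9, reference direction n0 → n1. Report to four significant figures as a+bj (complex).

Apply KCL at each of the 2 non-ground nodes and solve the resulting linear system.
Node n1: branches {I1, R1, R3, R4, R5, R6, R7, R9, I3, R14} → V_1 = -30.30+0.000j
Node n2: branches {R1, R2, R4, R5, R7, R8, C1, R10, I2, L1, R11, R12, R13, R14, R15, V1} → V_2 = -29.10+0.000j
Source currents: i(V1)=-6.501+11.23j

0.1629+0.000j A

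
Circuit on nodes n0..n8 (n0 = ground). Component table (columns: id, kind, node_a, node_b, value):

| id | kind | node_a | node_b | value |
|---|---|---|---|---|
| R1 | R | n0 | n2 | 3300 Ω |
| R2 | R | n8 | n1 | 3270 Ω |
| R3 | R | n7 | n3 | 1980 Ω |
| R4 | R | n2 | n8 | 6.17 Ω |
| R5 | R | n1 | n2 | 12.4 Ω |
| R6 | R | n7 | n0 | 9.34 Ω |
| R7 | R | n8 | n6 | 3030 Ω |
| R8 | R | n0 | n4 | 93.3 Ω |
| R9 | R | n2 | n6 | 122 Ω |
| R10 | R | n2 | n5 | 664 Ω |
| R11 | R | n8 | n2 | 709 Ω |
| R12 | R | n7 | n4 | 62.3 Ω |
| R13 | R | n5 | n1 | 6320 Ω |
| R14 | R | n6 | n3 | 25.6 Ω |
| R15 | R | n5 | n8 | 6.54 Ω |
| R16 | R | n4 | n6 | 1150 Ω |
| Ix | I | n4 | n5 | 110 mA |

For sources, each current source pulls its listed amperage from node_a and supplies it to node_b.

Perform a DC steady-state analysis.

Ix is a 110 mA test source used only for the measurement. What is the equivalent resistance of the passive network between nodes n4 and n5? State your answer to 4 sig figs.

Apply KCL at each of the 8 non-ground nodes and solve the resulting linear system.
Node n1: branches {R2, R5, R13} → V_1 = 73.19
Node n2: branches {R1, R4, R5, R9, R10, R11} → V_2 = 73.19
Node n3: branches {R3, R14} → V_3 = 62.11
Node n4: branches {R8, R12, R16, Ix} → V_4 = -2.004
Node n5: branches {R10, R13, R15, Ix} → V_5 = 74.53
Node n6: branches {R7, R9, R14, R16} → V_6 = 62.91
Node n7: branches {R3, R6, R12} → V_7 = -0.006498
Node n8: branches {R2, R4, R7, R11, R15} → V_8 = 73.82

R_eq = 695.8 Ω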